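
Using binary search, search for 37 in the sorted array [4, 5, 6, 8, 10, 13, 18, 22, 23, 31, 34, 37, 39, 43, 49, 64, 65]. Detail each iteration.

Binary search for 37 in [4, 5, 6, 8, 10, 13, 18, 22, 23, 31, 34, 37, 39, 43, 49, 64, 65]:

lo=0, hi=16, mid=8, arr[mid]=23 -> 23 < 37, search right half
lo=9, hi=16, mid=12, arr[mid]=39 -> 39 > 37, search left half
lo=9, hi=11, mid=10, arr[mid]=34 -> 34 < 37, search right half
lo=11, hi=11, mid=11, arr[mid]=37 -> Found target at index 11!

Binary search finds 37 at index 11 after 4 comparisons. The search repeatedly halves the search space by comparing with the middle element.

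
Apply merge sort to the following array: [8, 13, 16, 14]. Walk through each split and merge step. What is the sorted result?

Merge sort trace:

Split: [8, 13, 16, 14] -> [8, 13] and [16, 14]
  Split: [8, 13] -> [8] and [13]
  Merge: [8] + [13] -> [8, 13]
  Split: [16, 14] -> [16] and [14]
  Merge: [16] + [14] -> [14, 16]
Merge: [8, 13] + [14, 16] -> [8, 13, 14, 16]

Final sorted array: [8, 13, 14, 16]

The merge sort proceeds by recursively splitting the array and merging sorted halves.
After all merges, the sorted array is [8, 13, 14, 16].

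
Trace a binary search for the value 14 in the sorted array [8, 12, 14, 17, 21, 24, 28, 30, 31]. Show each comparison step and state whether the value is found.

Binary search for 14 in [8, 12, 14, 17, 21, 24, 28, 30, 31]:

lo=0, hi=8, mid=4, arr[mid]=21 -> 21 > 14, search left half
lo=0, hi=3, mid=1, arr[mid]=12 -> 12 < 14, search right half
lo=2, hi=3, mid=2, arr[mid]=14 -> Found target at index 2!

Binary search finds 14 at index 2 after 3 comparisons. The search repeatedly halves the search space by comparing with the middle element.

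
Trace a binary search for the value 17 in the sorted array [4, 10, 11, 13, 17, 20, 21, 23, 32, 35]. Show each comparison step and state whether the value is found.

Binary search for 17 in [4, 10, 11, 13, 17, 20, 21, 23, 32, 35]:

lo=0, hi=9, mid=4, arr[mid]=17 -> Found target at index 4!

Binary search finds 17 at index 4 after 1 comparisons. The search repeatedly halves the search space by comparing with the middle element.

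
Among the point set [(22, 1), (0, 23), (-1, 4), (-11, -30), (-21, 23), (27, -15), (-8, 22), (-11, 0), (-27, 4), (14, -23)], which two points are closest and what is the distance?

Computing all pairwise distances among 10 points:

d((22, 1), (0, 23)) = 31.1127
d((22, 1), (-1, 4)) = 23.1948
d((22, 1), (-11, -30)) = 45.2769
d((22, 1), (-21, 23)) = 48.3011
d((22, 1), (27, -15)) = 16.7631
d((22, 1), (-8, 22)) = 36.6197
d((22, 1), (-11, 0)) = 33.0151
d((22, 1), (-27, 4)) = 49.0918
d((22, 1), (14, -23)) = 25.2982
d((0, 23), (-1, 4)) = 19.0263
d((0, 23), (-11, -30)) = 54.1295
d((0, 23), (-21, 23)) = 21.0
d((0, 23), (27, -15)) = 46.6154
d((0, 23), (-8, 22)) = 8.0623 <-- minimum
d((0, 23), (-11, 0)) = 25.4951
d((0, 23), (-27, 4)) = 33.0151
d((0, 23), (14, -23)) = 48.0833
d((-1, 4), (-11, -30)) = 35.4401
d((-1, 4), (-21, 23)) = 27.5862
d((-1, 4), (27, -15)) = 33.8378
d((-1, 4), (-8, 22)) = 19.3132
d((-1, 4), (-11, 0)) = 10.7703
d((-1, 4), (-27, 4)) = 26.0
d((-1, 4), (14, -23)) = 30.8869
d((-11, -30), (-21, 23)) = 53.9351
d((-11, -30), (27, -15)) = 40.8534
d((-11, -30), (-8, 22)) = 52.0865
d((-11, -30), (-11, 0)) = 30.0
d((-11, -30), (-27, 4)) = 37.5766
d((-11, -30), (14, -23)) = 25.9615
d((-21, 23), (27, -15)) = 61.2209
d((-21, 23), (-8, 22)) = 13.0384
d((-21, 23), (-11, 0)) = 25.0799
d((-21, 23), (-27, 4)) = 19.9249
d((-21, 23), (14, -23)) = 57.8014
d((27, -15), (-8, 22)) = 50.9313
d((27, -15), (-11, 0)) = 40.8534
d((27, -15), (-27, 4)) = 57.2451
d((27, -15), (14, -23)) = 15.2643
d((-8, 22), (-11, 0)) = 22.2036
d((-8, 22), (-27, 4)) = 26.1725
d((-8, 22), (14, -23)) = 50.0899
d((-11, 0), (-27, 4)) = 16.4924
d((-11, 0), (14, -23)) = 33.9706
d((-27, 4), (14, -23)) = 49.0918

Closest pair: (0, 23) and (-8, 22) with distance 8.0623

The closest pair is (0, 23) and (-8, 22) with Euclidean distance 8.0623. For 10 points, brute-force pairwise comparison is shown above. For large n, the divide-and-conquer algorithm (sort by x, recurse on halves, check the dividing strip) achieves O(n log n).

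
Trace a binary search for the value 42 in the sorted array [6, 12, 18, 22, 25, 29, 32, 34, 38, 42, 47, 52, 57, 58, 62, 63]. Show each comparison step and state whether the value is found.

Binary search for 42 in [6, 12, 18, 22, 25, 29, 32, 34, 38, 42, 47, 52, 57, 58, 62, 63]:

lo=0, hi=15, mid=7, arr[mid]=34 -> 34 < 42, search right half
lo=8, hi=15, mid=11, arr[mid]=52 -> 52 > 42, search left half
lo=8, hi=10, mid=9, arr[mid]=42 -> Found target at index 9!

Binary search finds 42 at index 9 after 3 comparisons. The search repeatedly halves the search space by comparing with the middle element.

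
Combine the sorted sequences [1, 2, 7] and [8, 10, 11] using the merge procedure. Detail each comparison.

Merging process:

Compare 1 vs 8: take 1 from left. Merged: [1]
Compare 2 vs 8: take 2 from left. Merged: [1, 2]
Compare 7 vs 8: take 7 from left. Merged: [1, 2, 7]
Append remaining from right: [8, 10, 11]. Merged: [1, 2, 7, 8, 10, 11]

Final merged array: [1, 2, 7, 8, 10, 11]
Total comparisons: 3

The merged array is [1, 2, 7, 8, 10, 11], requiring 3 comparisons. The merge step runs in O(n) time where n is the total number of elements.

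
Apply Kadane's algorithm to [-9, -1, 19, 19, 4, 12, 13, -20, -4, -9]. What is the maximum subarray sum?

Using Kadane's algorithm on [-9, -1, 19, 19, 4, 12, 13, -20, -4, -9]:

Scanning through the array:
Position 1 (value -1): max_ending_here = -1, max_so_far = -1
Position 2 (value 19): max_ending_here = 19, max_so_far = 19
Position 3 (value 19): max_ending_here = 38, max_so_far = 38
Position 4 (value 4): max_ending_here = 42, max_so_far = 42
Position 5 (value 12): max_ending_here = 54, max_so_far = 54
Position 6 (value 13): max_ending_here = 67, max_so_far = 67
Position 7 (value -20): max_ending_here = 47, max_so_far = 67
Position 8 (value -4): max_ending_here = 43, max_so_far = 67
Position 9 (value -9): max_ending_here = 34, max_so_far = 67

Maximum subarray: [19, 19, 4, 12, 13]
Maximum sum: 67

The maximum subarray is [19, 19, 4, 12, 13] with sum 67. This subarray runs from index 2 to index 6.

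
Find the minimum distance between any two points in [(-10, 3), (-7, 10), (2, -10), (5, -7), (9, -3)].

Computing all pairwise distances among 5 points:

d((-10, 3), (-7, 10)) = 7.6158
d((-10, 3), (2, -10)) = 17.6918
d((-10, 3), (5, -7)) = 18.0278
d((-10, 3), (9, -3)) = 19.9249
d((-7, 10), (2, -10)) = 21.9317
d((-7, 10), (5, -7)) = 20.8087
d((-7, 10), (9, -3)) = 20.6155
d((2, -10), (5, -7)) = 4.2426 <-- minimum
d((2, -10), (9, -3)) = 9.8995
d((5, -7), (9, -3)) = 5.6569

Closest pair: (2, -10) and (5, -7) with distance 4.2426

The closest pair is (2, -10) and (5, -7) with Euclidean distance 4.2426. For 5 points, brute-force pairwise comparison is shown above. For large n, the divide-and-conquer algorithm (sort by x, recurse on halves, check the dividing strip) achieves O(n log n).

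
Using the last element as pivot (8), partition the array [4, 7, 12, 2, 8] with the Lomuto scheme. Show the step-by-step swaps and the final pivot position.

Lomuto partition with pivot = 8:

Initial array: [4, 7, 12, 2, 8]

arr[0]=4 <= 8: swap with position 0, array becomes [4, 7, 12, 2, 8]
arr[1]=7 <= 8: swap with position 1, array becomes [4, 7, 12, 2, 8]
arr[2]=12 > 8: no swap
arr[3]=2 <= 8: swap with position 2, array becomes [4, 7, 2, 12, 8]

Place pivot at position 3: [4, 7, 2, 8, 12]
Pivot position: 3

After partitioning with pivot 8, the array becomes [4, 7, 2, 8, 12]. The pivot is placed at index 3. All elements to the left of the pivot are <= 8, and all elements to the right are > 8.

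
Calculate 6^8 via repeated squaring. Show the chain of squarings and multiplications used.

Computing 6^8 by squaring (build up from 6^1; each line after the first costs one multiplication):

6^1 = 6
6^2 = (6^1)^2 = 6^2 = 36
6^4 = (6^2)^2 = 36^2 = 1296
6^8 = (6^4)^2 = 1296^2 = 1679616

Result: 1679616
Multiplications needed: 3 (3 lines after 6^1)

6^8 = 1679616. Using exponentiation by squaring, this requires 3 multiplications. The key idea: if the exponent is even, square the half-power; if odd, multiply by the base once.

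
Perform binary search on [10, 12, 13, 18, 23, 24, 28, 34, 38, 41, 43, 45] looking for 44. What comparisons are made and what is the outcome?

Binary search for 44 in [10, 12, 13, 18, 23, 24, 28, 34, 38, 41, 43, 45]:

lo=0, hi=11, mid=5, arr[mid]=24 -> 24 < 44, search right half
lo=6, hi=11, mid=8, arr[mid]=38 -> 38 < 44, search right half
lo=9, hi=11, mid=10, arr[mid]=43 -> 43 < 44, search right half
lo=11, hi=11, mid=11, arr[mid]=45 -> 45 > 44, search left half
lo=11 > hi=10, target 44 not found

Binary search determines that 44 is not in the array after 4 comparisons. The search space was exhausted without finding the target.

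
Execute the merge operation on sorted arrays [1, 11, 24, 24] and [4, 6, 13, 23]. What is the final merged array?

Merging process:

Compare 1 vs 4: take 1 from left. Merged: [1]
Compare 11 vs 4: take 4 from right. Merged: [1, 4]
Compare 11 vs 6: take 6 from right. Merged: [1, 4, 6]
Compare 11 vs 13: take 11 from left. Merged: [1, 4, 6, 11]
Compare 24 vs 13: take 13 from right. Merged: [1, 4, 6, 11, 13]
Compare 24 vs 23: take 23 from right. Merged: [1, 4, 6, 11, 13, 23]
Append remaining from left: [24, 24]. Merged: [1, 4, 6, 11, 13, 23, 24, 24]

Final merged array: [1, 4, 6, 11, 13, 23, 24, 24]
Total comparisons: 6

The merged array is [1, 4, 6, 11, 13, 23, 24, 24], requiring 6 comparisons. The merge step runs in O(n) time where n is the total number of elements.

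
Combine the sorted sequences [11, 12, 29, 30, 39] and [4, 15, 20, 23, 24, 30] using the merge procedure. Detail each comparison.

Merging process:

Compare 11 vs 4: take 4 from right. Merged: [4]
Compare 11 vs 15: take 11 from left. Merged: [4, 11]
Compare 12 vs 15: take 12 from left. Merged: [4, 11, 12]
Compare 29 vs 15: take 15 from right. Merged: [4, 11, 12, 15]
Compare 29 vs 20: take 20 from right. Merged: [4, 11, 12, 15, 20]
Compare 29 vs 23: take 23 from right. Merged: [4, 11, 12, 15, 20, 23]
Compare 29 vs 24: take 24 from right. Merged: [4, 11, 12, 15, 20, 23, 24]
Compare 29 vs 30: take 29 from left. Merged: [4, 11, 12, 15, 20, 23, 24, 29]
Compare 30 vs 30: take 30 from left. Merged: [4, 11, 12, 15, 20, 23, 24, 29, 30]
Compare 39 vs 30: take 30 from right. Merged: [4, 11, 12, 15, 20, 23, 24, 29, 30, 30]
Append remaining from left: [39]. Merged: [4, 11, 12, 15, 20, 23, 24, 29, 30, 30, 39]

Final merged array: [4, 11, 12, 15, 20, 23, 24, 29, 30, 30, 39]
Total comparisons: 10

The merged array is [4, 11, 12, 15, 20, 23, 24, 29, 30, 30, 39], requiring 10 comparisons. The merge step runs in O(n) time where n is the total number of elements.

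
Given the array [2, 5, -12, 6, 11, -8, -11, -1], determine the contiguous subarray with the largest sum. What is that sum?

Using Kadane's algorithm on [2, 5, -12, 6, 11, -8, -11, -1]:

Scanning through the array:
Position 1 (value 5): max_ending_here = 7, max_so_far = 7
Position 2 (value -12): max_ending_here = -5, max_so_far = 7
Position 3 (value 6): max_ending_here = 6, max_so_far = 7
Position 4 (value 11): max_ending_here = 17, max_so_far = 17
Position 5 (value -8): max_ending_here = 9, max_so_far = 17
Position 6 (value -11): max_ending_here = -2, max_so_far = 17
Position 7 (value -1): max_ending_here = -1, max_so_far = 17

Maximum subarray: [6, 11]
Maximum sum: 17

The maximum subarray is [6, 11] with sum 17. This subarray runs from index 3 to index 4.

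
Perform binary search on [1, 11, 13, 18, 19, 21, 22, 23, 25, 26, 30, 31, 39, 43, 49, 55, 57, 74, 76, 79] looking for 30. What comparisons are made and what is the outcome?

Binary search for 30 in [1, 11, 13, 18, 19, 21, 22, 23, 25, 26, 30, 31, 39, 43, 49, 55, 57, 74, 76, 79]:

lo=0, hi=19, mid=9, arr[mid]=26 -> 26 < 30, search right half
lo=10, hi=19, mid=14, arr[mid]=49 -> 49 > 30, search left half
lo=10, hi=13, mid=11, arr[mid]=31 -> 31 > 30, search left half
lo=10, hi=10, mid=10, arr[mid]=30 -> Found target at index 10!

Binary search finds 30 at index 10 after 4 comparisons. The search repeatedly halves the search space by comparing with the middle element.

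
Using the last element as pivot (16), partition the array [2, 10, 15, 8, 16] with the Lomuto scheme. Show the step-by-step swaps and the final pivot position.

Lomuto partition with pivot = 16:

Initial array: [2, 10, 15, 8, 16]

arr[0]=2 <= 16: swap with position 0, array becomes [2, 10, 15, 8, 16]
arr[1]=10 <= 16: swap with position 1, array becomes [2, 10, 15, 8, 16]
arr[2]=15 <= 16: swap with position 2, array becomes [2, 10, 15, 8, 16]
arr[3]=8 <= 16: swap with position 3, array becomes [2, 10, 15, 8, 16]

Place pivot at position 4: [2, 10, 15, 8, 16]
Pivot position: 4

After partitioning with pivot 16, the array becomes [2, 10, 15, 8, 16]. The pivot is placed at index 4. All elements to the left of the pivot are <= 16, and all elements to the right are > 16.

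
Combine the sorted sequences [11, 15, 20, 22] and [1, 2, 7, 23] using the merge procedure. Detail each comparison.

Merging process:

Compare 11 vs 1: take 1 from right. Merged: [1]
Compare 11 vs 2: take 2 from right. Merged: [1, 2]
Compare 11 vs 7: take 7 from right. Merged: [1, 2, 7]
Compare 11 vs 23: take 11 from left. Merged: [1, 2, 7, 11]
Compare 15 vs 23: take 15 from left. Merged: [1, 2, 7, 11, 15]
Compare 20 vs 23: take 20 from left. Merged: [1, 2, 7, 11, 15, 20]
Compare 22 vs 23: take 22 from left. Merged: [1, 2, 7, 11, 15, 20, 22]
Append remaining from right: [23]. Merged: [1, 2, 7, 11, 15, 20, 22, 23]

Final merged array: [1, 2, 7, 11, 15, 20, 22, 23]
Total comparisons: 7

The merged array is [1, 2, 7, 11, 15, 20, 22, 23], requiring 7 comparisons. The merge step runs in O(n) time where n is the total number of elements.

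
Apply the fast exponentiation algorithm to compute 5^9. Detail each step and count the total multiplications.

Computing 5^9 by squaring (build up from 5^1; each line after the first costs one multiplication):

5^1 = 5
5^2 = (5^1)^2 = 5^2 = 25
5^4 = (5^2)^2 = 25^2 = 625
5^8 = (5^4)^2 = 625^2 = 390625
5^9 = 5 * 5^8 = 5 * 390625 = 1953125

Result: 1953125
Multiplications needed: 4 (4 lines after 5^1)

5^9 = 1953125. Using exponentiation by squaring, this requires 4 multiplications. The key idea: if the exponent is even, square the half-power; if odd, multiply by the base once.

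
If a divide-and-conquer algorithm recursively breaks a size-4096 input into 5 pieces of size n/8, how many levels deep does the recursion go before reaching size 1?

For divide and conquer with division factor 8:

Problem sizes at each level:
Level 0: 4096
Level 1: 512
Level 2: 64
Level 3: 8
Level 4: 1

The root is level 0 and the size-1 base case is level 4 (the tree spans levels 0 through 4, i.e. 5 levels counting the root), so the depth is the number of divisions: log_8(4096) = 4

The recursion tree depth is log_8(4096) = 4. At each level, the problem size is divided by 8, so it takes 4 divisions to reduce to a base case of size 1. The algorithm makes 5 recursive calls at each level.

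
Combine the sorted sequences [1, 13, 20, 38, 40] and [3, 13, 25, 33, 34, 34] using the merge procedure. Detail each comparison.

Merging process:

Compare 1 vs 3: take 1 from left. Merged: [1]
Compare 13 vs 3: take 3 from right. Merged: [1, 3]
Compare 13 vs 13: take 13 from left. Merged: [1, 3, 13]
Compare 20 vs 13: take 13 from right. Merged: [1, 3, 13, 13]
Compare 20 vs 25: take 20 from left. Merged: [1, 3, 13, 13, 20]
Compare 38 vs 25: take 25 from right. Merged: [1, 3, 13, 13, 20, 25]
Compare 38 vs 33: take 33 from right. Merged: [1, 3, 13, 13, 20, 25, 33]
Compare 38 vs 34: take 34 from right. Merged: [1, 3, 13, 13, 20, 25, 33, 34]
Compare 38 vs 34: take 34 from right. Merged: [1, 3, 13, 13, 20, 25, 33, 34, 34]
Append remaining from left: [38, 40]. Merged: [1, 3, 13, 13, 20, 25, 33, 34, 34, 38, 40]

Final merged array: [1, 3, 13, 13, 20, 25, 33, 34, 34, 38, 40]
Total comparisons: 9

The merged array is [1, 3, 13, 13, 20, 25, 33, 34, 34, 38, 40], requiring 9 comparisons. The merge step runs in O(n) time where n is the total number of elements.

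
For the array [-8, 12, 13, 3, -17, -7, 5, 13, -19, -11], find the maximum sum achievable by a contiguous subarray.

Using Kadane's algorithm on [-8, 12, 13, 3, -17, -7, 5, 13, -19, -11]:

Scanning through the array:
Position 1 (value 12): max_ending_here = 12, max_so_far = 12
Position 2 (value 13): max_ending_here = 25, max_so_far = 25
Position 3 (value 3): max_ending_here = 28, max_so_far = 28
Position 4 (value -17): max_ending_here = 11, max_so_far = 28
Position 5 (value -7): max_ending_here = 4, max_so_far = 28
Position 6 (value 5): max_ending_here = 9, max_so_far = 28
Position 7 (value 13): max_ending_here = 22, max_so_far = 28
Position 8 (value -19): max_ending_here = 3, max_so_far = 28
Position 9 (value -11): max_ending_here = -8, max_so_far = 28

Maximum subarray: [12, 13, 3]
Maximum sum: 28

The maximum subarray is [12, 13, 3] with sum 28. This subarray runs from index 1 to index 3.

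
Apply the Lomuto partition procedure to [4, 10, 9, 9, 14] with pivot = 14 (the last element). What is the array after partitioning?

Lomuto partition with pivot = 14:

Initial array: [4, 10, 9, 9, 14]

arr[0]=4 <= 14: swap with position 0, array becomes [4, 10, 9, 9, 14]
arr[1]=10 <= 14: swap with position 1, array becomes [4, 10, 9, 9, 14]
arr[2]=9 <= 14: swap with position 2, array becomes [4, 10, 9, 9, 14]
arr[3]=9 <= 14: swap with position 3, array becomes [4, 10, 9, 9, 14]

Place pivot at position 4: [4, 10, 9, 9, 14]
Pivot position: 4

After partitioning with pivot 14, the array becomes [4, 10, 9, 9, 14]. The pivot is placed at index 4. All elements to the left of the pivot are <= 14, and all elements to the right are > 14.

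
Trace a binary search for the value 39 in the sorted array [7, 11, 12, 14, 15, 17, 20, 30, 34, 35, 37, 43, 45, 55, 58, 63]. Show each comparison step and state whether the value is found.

Binary search for 39 in [7, 11, 12, 14, 15, 17, 20, 30, 34, 35, 37, 43, 45, 55, 58, 63]:

lo=0, hi=15, mid=7, arr[mid]=30 -> 30 < 39, search right half
lo=8, hi=15, mid=11, arr[mid]=43 -> 43 > 39, search left half
lo=8, hi=10, mid=9, arr[mid]=35 -> 35 < 39, search right half
lo=10, hi=10, mid=10, arr[mid]=37 -> 37 < 39, search right half
lo=11 > hi=10, target 39 not found

Binary search determines that 39 is not in the array after 4 comparisons. The search space was exhausted without finding the target.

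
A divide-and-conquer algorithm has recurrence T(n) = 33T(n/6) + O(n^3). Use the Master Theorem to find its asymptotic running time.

Master Theorem for T(n) = 33T(n/6) + O(n^3):

a = 33, b = 6, c = 3
log_b(a) = log_6(33) = 1.9514

Case 3: c = 3 > log_6(33) = 1.9514
T(n) = O(n^3) = O(n^3)

For T(n) = 33T(n/6) + O(n^3): log_6(33) = 1.9514. This is Case 3 of the Master Theorem (c > log_b(a), work dominated by root), giving O(n^3).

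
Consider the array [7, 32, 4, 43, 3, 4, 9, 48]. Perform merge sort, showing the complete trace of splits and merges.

Merge sort trace:

Split: [7, 32, 4, 43, 3, 4, 9, 48] -> [7, 32, 4, 43] and [3, 4, 9, 48]
  Split: [7, 32, 4, 43] -> [7, 32] and [4, 43]
    Split: [7, 32] -> [7] and [32]
    Merge: [7] + [32] -> [7, 32]
    Split: [4, 43] -> [4] and [43]
    Merge: [4] + [43] -> [4, 43]
  Merge: [7, 32] + [4, 43] -> [4, 7, 32, 43]
  Split: [3, 4, 9, 48] -> [3, 4] and [9, 48]
    Split: [3, 4] -> [3] and [4]
    Merge: [3] + [4] -> [3, 4]
    Split: [9, 48] -> [9] and [48]
    Merge: [9] + [48] -> [9, 48]
  Merge: [3, 4] + [9, 48] -> [3, 4, 9, 48]
Merge: [4, 7, 32, 43] + [3, 4, 9, 48] -> [3, 4, 4, 7, 9, 32, 43, 48]

Final sorted array: [3, 4, 4, 7, 9, 32, 43, 48]

The merge sort proceeds by recursively splitting the array and merging sorted halves.
After all merges, the sorted array is [3, 4, 4, 7, 9, 32, 43, 48].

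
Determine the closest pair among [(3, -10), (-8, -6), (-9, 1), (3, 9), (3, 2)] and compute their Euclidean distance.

Computing all pairwise distances among 5 points:

d((3, -10), (-8, -6)) = 11.7047
d((3, -10), (-9, 1)) = 16.2788
d((3, -10), (3, 9)) = 19.0
d((3, -10), (3, 2)) = 12.0
d((-8, -6), (-9, 1)) = 7.0711
d((-8, -6), (3, 9)) = 18.6011
d((-8, -6), (3, 2)) = 13.6015
d((-9, 1), (3, 9)) = 14.4222
d((-9, 1), (3, 2)) = 12.0416
d((3, 9), (3, 2)) = 7.0 <-- minimum

Closest pair: (3, 9) and (3, 2) with distance 7.0

The closest pair is (3, 9) and (3, 2) with Euclidean distance 7.0. For 5 points, brute-force pairwise comparison is shown above. For large n, the divide-and-conquer algorithm (sort by x, recurse on halves, check the dividing strip) achieves O(n log n).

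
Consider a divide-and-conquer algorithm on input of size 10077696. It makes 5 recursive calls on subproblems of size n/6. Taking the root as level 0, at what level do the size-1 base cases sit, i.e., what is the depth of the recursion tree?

For divide and conquer with division factor 6:

Problem sizes at each level:
Level 0: 10077696
Level 1: 1679616
Level 2: 279936
Level 3: 46656
Level 4: 7776
Level 5: 1296
Level 6: 216
Level 7: 36
Level 8: 6
Level 9: 1

The root is level 0 and the size-1 base case is level 9 (the tree spans levels 0 through 9, i.e. 10 levels counting the root), so the depth is the number of divisions: log_6(10077696) = 9

The recursion tree depth is log_6(10077696) = 9. At each level, the problem size is divided by 6, so it takes 9 divisions to reduce to a base case of size 1. The algorithm makes 5 recursive calls at each level.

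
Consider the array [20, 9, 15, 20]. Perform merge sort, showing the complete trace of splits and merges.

Merge sort trace:

Split: [20, 9, 15, 20] -> [20, 9] and [15, 20]
  Split: [20, 9] -> [20] and [9]
  Merge: [20] + [9] -> [9, 20]
  Split: [15, 20] -> [15] and [20]
  Merge: [15] + [20] -> [15, 20]
Merge: [9, 20] + [15, 20] -> [9, 15, 20, 20]

Final sorted array: [9, 15, 20, 20]

The merge sort proceeds by recursively splitting the array and merging sorted halves.
After all merges, the sorted array is [9, 15, 20, 20].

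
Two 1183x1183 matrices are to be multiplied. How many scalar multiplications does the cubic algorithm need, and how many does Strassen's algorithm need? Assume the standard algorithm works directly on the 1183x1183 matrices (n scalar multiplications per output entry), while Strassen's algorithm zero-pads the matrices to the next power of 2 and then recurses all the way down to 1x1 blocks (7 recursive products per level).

Matrix multiplication for 1183x1183 matrices:

Strassen's algorithm requires power-of-2 dimensions. Pad 1183x1183 to 2048x2048 (next power of 2).

Standard algorithm: 1183^3 = 1655595487 multiplications
Strassen's algorithm: 7^(log2(2048)) = 7^11 = 1977326743 multiplications
Difference: 1655595487 - 1977326743 = -321731256 (Strassen uses MORE here due to padding overhead — for small or just-over-power-of-2 n, padding can outweigh the per-level savings)

Standard: 1655595487 multiplications (1183^3). Strassen: 1977326743 multiplications (7^11, after padding to 2048x2048). Strassen reduces 8 recursive multiplications to 7 at each level.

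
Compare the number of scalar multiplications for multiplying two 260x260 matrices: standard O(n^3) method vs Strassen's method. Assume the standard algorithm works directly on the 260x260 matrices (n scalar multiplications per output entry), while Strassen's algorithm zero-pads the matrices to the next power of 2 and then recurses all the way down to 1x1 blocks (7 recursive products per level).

Matrix multiplication for 260x260 matrices:

Strassen's algorithm requires power-of-2 dimensions. Pad 260x260 to 512x512 (next power of 2).

Standard algorithm: 260^3 = 17576000 multiplications
Strassen's algorithm: 7^(log2(512)) = 7^9 = 40353607 multiplications
Difference: 17576000 - 40353607 = -22777607 (Strassen uses MORE here due to padding overhead — for small or just-over-power-of-2 n, padding can outweigh the per-level savings)

Standard: 17576000 multiplications (260^3). Strassen: 40353607 multiplications (7^9, after padding to 512x512). Strassen reduces 8 recursive multiplications to 7 at each level.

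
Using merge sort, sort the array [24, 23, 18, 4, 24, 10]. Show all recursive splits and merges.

Merge sort trace:

Split: [24, 23, 18, 4, 24, 10] -> [24, 23, 18] and [4, 24, 10]
  Split: [24, 23, 18] -> [24] and [23, 18]
    Split: [23, 18] -> [23] and [18]
    Merge: [23] + [18] -> [18, 23]
  Merge: [24] + [18, 23] -> [18, 23, 24]
  Split: [4, 24, 10] -> [4] and [24, 10]
    Split: [24, 10] -> [24] and [10]
    Merge: [24] + [10] -> [10, 24]
  Merge: [4] + [10, 24] -> [4, 10, 24]
Merge: [18, 23, 24] + [4, 10, 24] -> [4, 10, 18, 23, 24, 24]

Final sorted array: [4, 10, 18, 23, 24, 24]

The merge sort proceeds by recursively splitting the array and merging sorted halves.
After all merges, the sorted array is [4, 10, 18, 23, 24, 24].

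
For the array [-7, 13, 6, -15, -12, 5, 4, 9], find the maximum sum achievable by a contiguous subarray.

Using Kadane's algorithm on [-7, 13, 6, -15, -12, 5, 4, 9]:

Scanning through the array:
Position 1 (value 13): max_ending_here = 13, max_so_far = 13
Position 2 (value 6): max_ending_here = 19, max_so_far = 19
Position 3 (value -15): max_ending_here = 4, max_so_far = 19
Position 4 (value -12): max_ending_here = -8, max_so_far = 19
Position 5 (value 5): max_ending_here = 5, max_so_far = 19
Position 6 (value 4): max_ending_here = 9, max_so_far = 19
Position 7 (value 9): max_ending_here = 18, max_so_far = 19

Maximum subarray: [13, 6]
Maximum sum: 19

The maximum subarray is [13, 6] with sum 19. This subarray runs from index 1 to index 2.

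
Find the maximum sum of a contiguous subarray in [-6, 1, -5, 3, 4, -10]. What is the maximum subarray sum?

Using Kadane's algorithm on [-6, 1, -5, 3, 4, -10]:

Scanning through the array:
Position 1 (value 1): max_ending_here = 1, max_so_far = 1
Position 2 (value -5): max_ending_here = -4, max_so_far = 1
Position 3 (value 3): max_ending_here = 3, max_so_far = 3
Position 4 (value 4): max_ending_here = 7, max_so_far = 7
Position 5 (value -10): max_ending_here = -3, max_so_far = 7

Maximum subarray: [3, 4]
Maximum sum: 7

The maximum subarray is [3, 4] with sum 7. This subarray runs from index 3 to index 4.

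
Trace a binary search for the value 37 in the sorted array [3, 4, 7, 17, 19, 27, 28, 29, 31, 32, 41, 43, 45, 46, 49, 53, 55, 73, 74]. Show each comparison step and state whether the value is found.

Binary search for 37 in [3, 4, 7, 17, 19, 27, 28, 29, 31, 32, 41, 43, 45, 46, 49, 53, 55, 73, 74]:

lo=0, hi=18, mid=9, arr[mid]=32 -> 32 < 37, search right half
lo=10, hi=18, mid=14, arr[mid]=49 -> 49 > 37, search left half
lo=10, hi=13, mid=11, arr[mid]=43 -> 43 > 37, search left half
lo=10, hi=10, mid=10, arr[mid]=41 -> 41 > 37, search left half
lo=10 > hi=9, target 37 not found

Binary search determines that 37 is not in the array after 4 comparisons. The search space was exhausted without finding the target.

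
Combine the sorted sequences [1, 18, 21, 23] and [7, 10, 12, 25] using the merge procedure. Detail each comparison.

Merging process:

Compare 1 vs 7: take 1 from left. Merged: [1]
Compare 18 vs 7: take 7 from right. Merged: [1, 7]
Compare 18 vs 10: take 10 from right. Merged: [1, 7, 10]
Compare 18 vs 12: take 12 from right. Merged: [1, 7, 10, 12]
Compare 18 vs 25: take 18 from left. Merged: [1, 7, 10, 12, 18]
Compare 21 vs 25: take 21 from left. Merged: [1, 7, 10, 12, 18, 21]
Compare 23 vs 25: take 23 from left. Merged: [1, 7, 10, 12, 18, 21, 23]
Append remaining from right: [25]. Merged: [1, 7, 10, 12, 18, 21, 23, 25]

Final merged array: [1, 7, 10, 12, 18, 21, 23, 25]
Total comparisons: 7

The merged array is [1, 7, 10, 12, 18, 21, 23, 25], requiring 7 comparisons. The merge step runs in O(n) time where n is the total number of elements.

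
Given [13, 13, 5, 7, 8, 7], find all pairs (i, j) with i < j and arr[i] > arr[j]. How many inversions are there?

Finding inversions in [13, 13, 5, 7, 8, 7]:

(0, 2): arr[0]=13 > arr[2]=5
(0, 3): arr[0]=13 > arr[3]=7
(0, 4): arr[0]=13 > arr[4]=8
(0, 5): arr[0]=13 > arr[5]=7
(1, 2): arr[1]=13 > arr[2]=5
(1, 3): arr[1]=13 > arr[3]=7
(1, 4): arr[1]=13 > arr[4]=8
(1, 5): arr[1]=13 > arr[5]=7
(4, 5): arr[4]=8 > arr[5]=7

Total inversions: 9

The array has 9 inversion(s): (0,2), (0,3), (0,4), (0,5), (1,2), (1,3), (1,4), (1,5), (4,5). Each pair (i,j) satisfies i < j and arr[i] > arr[j].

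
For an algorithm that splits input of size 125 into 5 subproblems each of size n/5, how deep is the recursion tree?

For divide and conquer with division factor 5:

Problem sizes at each level:
Level 0: 125
Level 1: 25
Level 2: 5
Level 3: 1

The root is level 0 and the size-1 base case is level 3 (the tree spans levels 0 through 3, i.e. 4 levels counting the root), so the depth is the number of divisions: log_5(125) = 3

The recursion tree depth is log_5(125) = 3. At each level, the problem size is divided by 5, so it takes 3 divisions to reduce to a base case of size 1. The algorithm makes 5 recursive calls at each level.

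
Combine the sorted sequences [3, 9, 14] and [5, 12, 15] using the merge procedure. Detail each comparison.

Merging process:

Compare 3 vs 5: take 3 from left. Merged: [3]
Compare 9 vs 5: take 5 from right. Merged: [3, 5]
Compare 9 vs 12: take 9 from left. Merged: [3, 5, 9]
Compare 14 vs 12: take 12 from right. Merged: [3, 5, 9, 12]
Compare 14 vs 15: take 14 from left. Merged: [3, 5, 9, 12, 14]
Append remaining from right: [15]. Merged: [3, 5, 9, 12, 14, 15]

Final merged array: [3, 5, 9, 12, 14, 15]
Total comparisons: 5

The merged array is [3, 5, 9, 12, 14, 15], requiring 5 comparisons. The merge step runs in O(n) time where n is the total number of elements.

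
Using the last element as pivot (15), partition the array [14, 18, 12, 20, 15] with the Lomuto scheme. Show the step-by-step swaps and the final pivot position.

Lomuto partition with pivot = 15:

Initial array: [14, 18, 12, 20, 15]

arr[0]=14 <= 15: swap with position 0, array becomes [14, 18, 12, 20, 15]
arr[1]=18 > 15: no swap
arr[2]=12 <= 15: swap with position 1, array becomes [14, 12, 18, 20, 15]
arr[3]=20 > 15: no swap

Place pivot at position 2: [14, 12, 15, 20, 18]
Pivot position: 2

After partitioning with pivot 15, the array becomes [14, 12, 15, 20, 18]. The pivot is placed at index 2. All elements to the left of the pivot are <= 15, and all elements to the right are > 15.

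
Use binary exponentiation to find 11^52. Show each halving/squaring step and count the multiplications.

Computing 11^52 by squaring (build up from 11^1; each line after the first costs one multiplication):

11^1 = 11
11^2 = (11^1)^2 = 11^2 = 121
11^3 = 11 * 11^2 = 11 * 121 = 1331
11^6 = (11^3)^2 = 1331^2 = 1771561
11^12 = (11^6)^2 = 1771561^2 = 3138428376721
11^13 = 11 * 11^12 = 11 * 3138428376721 = 34522712143931
11^26 = (11^13)^2 = 34522712143931^2 = 1191817653772720942460132761
11^52 = (11^26)^2 = 1191817653772720942460132761^2 = 1420429319844313329730664601483335671261683881745483121

Result: 1420429319844313329730664601483335671261683881745483121
Multiplications needed: 7 (7 lines after 11^1)

11^52 = 1420429319844313329730664601483335671261683881745483121. Using exponentiation by squaring, this requires 7 multiplications. The key idea: if the exponent is even, square the half-power; if odd, multiply by the base once.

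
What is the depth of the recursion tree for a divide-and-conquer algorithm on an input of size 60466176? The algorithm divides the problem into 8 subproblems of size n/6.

For divide and conquer with division factor 6:

Problem sizes at each level:
Level 0: 60466176
Level 1: 10077696
Level 2: 1679616
Level 3: 279936
Level 4: 46656
Level 5: 7776
Level 6: 1296
Level 7: 216
Level 8: 36
Level 9: 6
Level 10: 1

The root is level 0 and the size-1 base case is level 10 (the tree spans levels 0 through 10, i.e. 11 levels counting the root), so the depth is the number of divisions: log_6(60466176) = 10

The recursion tree depth is log_6(60466176) = 10. At each level, the problem size is divided by 6, so it takes 10 divisions to reduce to a base case of size 1. The algorithm makes 8 recursive calls at each level.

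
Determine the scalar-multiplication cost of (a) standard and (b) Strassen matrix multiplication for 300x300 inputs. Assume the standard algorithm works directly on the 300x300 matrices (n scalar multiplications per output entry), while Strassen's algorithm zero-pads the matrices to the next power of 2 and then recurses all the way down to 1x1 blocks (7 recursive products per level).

Matrix multiplication for 300x300 matrices:

Strassen's algorithm requires power-of-2 dimensions. Pad 300x300 to 512x512 (next power of 2).

Standard algorithm: 300^3 = 27000000 multiplications
Strassen's algorithm: 7^(log2(512)) = 7^9 = 40353607 multiplications
Difference: 27000000 - 40353607 = -13353607 (Strassen uses MORE here due to padding overhead — for small or just-over-power-of-2 n, padding can outweigh the per-level savings)

Standard: 27000000 multiplications (300^3). Strassen: 40353607 multiplications (7^9, after padding to 512x512). Strassen reduces 8 recursive multiplications to 7 at each level.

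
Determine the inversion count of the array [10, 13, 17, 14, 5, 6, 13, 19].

Finding inversions in [10, 13, 17, 14, 5, 6, 13, 19]:

(0, 4): arr[0]=10 > arr[4]=5
(0, 5): arr[0]=10 > arr[5]=6
(1, 4): arr[1]=13 > arr[4]=5
(1, 5): arr[1]=13 > arr[5]=6
(2, 3): arr[2]=17 > arr[3]=14
(2, 4): arr[2]=17 > arr[4]=5
(2, 5): arr[2]=17 > arr[5]=6
(2, 6): arr[2]=17 > arr[6]=13
(3, 4): arr[3]=14 > arr[4]=5
(3, 5): arr[3]=14 > arr[5]=6
(3, 6): arr[3]=14 > arr[6]=13

Total inversions: 11

The array has 11 inversion(s): (0,4), (0,5), (1,4), (1,5), (2,3), (2,4), (2,5), (2,6), (3,4), (3,5), (3,6). Each pair (i,j) satisfies i < j and arr[i] > arr[j].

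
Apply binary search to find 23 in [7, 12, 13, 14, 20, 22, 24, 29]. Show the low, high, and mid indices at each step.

Binary search for 23 in [7, 12, 13, 14, 20, 22, 24, 29]:

lo=0, hi=7, mid=3, arr[mid]=14 -> 14 < 23, search right half
lo=4, hi=7, mid=5, arr[mid]=22 -> 22 < 23, search right half
lo=6, hi=7, mid=6, arr[mid]=24 -> 24 > 23, search left half
lo=6 > hi=5, target 23 not found

Binary search determines that 23 is not in the array after 3 comparisons. The search space was exhausted without finding the target.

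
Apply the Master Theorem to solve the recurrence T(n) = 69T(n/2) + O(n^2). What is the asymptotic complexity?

Master Theorem for T(n) = 69T(n/2) + O(n^2):

a = 69, b = 2, c = 2
log_b(a) = log_2(69) = 6.1085

Case 1: c = 2 < log_2(69) = 6.1085
T(n) = O(n^(log_2 69))

For T(n) = 69T(n/2) + O(n^2): log_2(69) = 6.1085. This is Case 1 of the Master Theorem (c < log_b(a), work dominated by leaves), giving O(n^(log_2 69)).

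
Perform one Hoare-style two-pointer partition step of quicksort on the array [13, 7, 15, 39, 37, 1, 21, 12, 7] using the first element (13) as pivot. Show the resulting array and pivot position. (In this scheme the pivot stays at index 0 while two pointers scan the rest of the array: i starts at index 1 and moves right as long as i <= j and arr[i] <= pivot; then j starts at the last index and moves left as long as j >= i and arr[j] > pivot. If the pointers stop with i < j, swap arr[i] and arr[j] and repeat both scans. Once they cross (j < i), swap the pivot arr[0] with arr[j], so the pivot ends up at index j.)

Hoare-style two-pointer partition with pivot = 13:

Initial array: [13, 7, 15, 39, 37, 1, 21, 12, 7]

Pointers start at i = 1, j = 8.
i stops at index 2 (arr[2]=15 > 13), j stops at index 8 (arr[8]=7 <= 13): swap arr[2] and arr[8], array becomes [13, 7, 7, 39, 37, 1, 21, 12, 15]
i stops at index 3 (arr[3]=39 > 13), j stops at index 7 (arr[7]=12 <= 13): swap arr[3] and arr[7], array becomes [13, 7, 7, 12, 37, 1, 21, 39, 15]
i stops at index 4 (arr[4]=37 > 13), j stops at index 5 (arr[5]=1 <= 13): swap arr[4] and arr[5], array becomes [13, 7, 7, 12, 1, 37, 21, 39, 15]
i ends at 5, j ends at 4: the pointers have crossed (j < i), so scanning stops.

Swap pivot arr[0] with arr[4] to place pivot at position 4: [1, 7, 7, 12, 13, 37, 21, 39, 15]
Pivot position: 4

After partitioning with pivot 13, the array becomes [1, 7, 7, 12, 13, 37, 21, 39, 15]. The pivot is placed at index 4. All elements to the left of the pivot are <= 13, and all elements to the right are > 13.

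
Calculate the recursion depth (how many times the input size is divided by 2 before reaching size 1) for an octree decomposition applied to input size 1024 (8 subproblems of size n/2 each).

For divide and conquer with division factor 2:

Problem sizes at each level:
Level 0: 1024
Level 1: 512
Level 2: 256
Level 3: 128
Level 4: 64
Level 5: 32
Level 6: 16
Level 7: 8
Level 8: 4
Level 9: 2
Level 10: 1

The root is level 0 and the size-1 base case is level 10 (the tree spans levels 0 through 10, i.e. 11 levels counting the root), so the depth is the number of divisions: log_2(1024) = 10

The recursion tree depth is log_2(1024) = 10. At each level, the problem size is divided by 2, so it takes 10 divisions to reduce to a base case of size 1. The algorithm makes 8 recursive calls at each level.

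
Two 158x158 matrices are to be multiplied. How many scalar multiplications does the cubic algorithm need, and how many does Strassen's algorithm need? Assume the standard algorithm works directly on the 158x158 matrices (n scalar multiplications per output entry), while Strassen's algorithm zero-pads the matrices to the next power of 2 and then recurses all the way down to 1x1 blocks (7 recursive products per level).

Matrix multiplication for 158x158 matrices:

Strassen's algorithm requires power-of-2 dimensions. Pad 158x158 to 256x256 (next power of 2).

Standard algorithm: 158^3 = 3944312 multiplications
Strassen's algorithm: 7^(log2(256)) = 7^8 = 5764801 multiplications
Difference: 3944312 - 5764801 = -1820489 (Strassen uses MORE here due to padding overhead — for small or just-over-power-of-2 n, padding can outweigh the per-level savings)

Standard: 3944312 multiplications (158^3). Strassen: 5764801 multiplications (7^8, after padding to 256x256). Strassen reduces 8 recursive multiplications to 7 at each level.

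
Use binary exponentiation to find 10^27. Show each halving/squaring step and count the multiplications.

Computing 10^27 by squaring (build up from 10^1; each line after the first costs one multiplication):

10^1 = 10
10^2 = (10^1)^2 = 10^2 = 100
10^3 = 10 * 10^2 = 10 * 100 = 1000
10^6 = (10^3)^2 = 1000^2 = 1000000
10^12 = (10^6)^2 = 1000000^2 = 1000000000000
10^13 = 10 * 10^12 = 10 * 1000000000000 = 10000000000000
10^26 = (10^13)^2 = 10000000000000^2 = 100000000000000000000000000
10^27 = 10 * 10^26 = 10 * 100000000000000000000000000 = 1000000000000000000000000000

Result: 1000000000000000000000000000
Multiplications needed: 7 (7 lines after 10^1)

10^27 = 1000000000000000000000000000. Using exponentiation by squaring, this requires 7 multiplications. The key idea: if the exponent is even, square the half-power; if odd, multiply by the base once.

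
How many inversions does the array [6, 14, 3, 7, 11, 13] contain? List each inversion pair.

Finding inversions in [6, 14, 3, 7, 11, 13]:

(0, 2): arr[0]=6 > arr[2]=3
(1, 2): arr[1]=14 > arr[2]=3
(1, 3): arr[1]=14 > arr[3]=7
(1, 4): arr[1]=14 > arr[4]=11
(1, 5): arr[1]=14 > arr[5]=13

Total inversions: 5

The array has 5 inversion(s): (0,2), (1,2), (1,3), (1,4), (1,5). Each pair (i,j) satisfies i < j and arr[i] > arr[j].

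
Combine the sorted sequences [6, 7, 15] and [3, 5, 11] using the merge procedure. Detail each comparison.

Merging process:

Compare 6 vs 3: take 3 from right. Merged: [3]
Compare 6 vs 5: take 5 from right. Merged: [3, 5]
Compare 6 vs 11: take 6 from left. Merged: [3, 5, 6]
Compare 7 vs 11: take 7 from left. Merged: [3, 5, 6, 7]
Compare 15 vs 11: take 11 from right. Merged: [3, 5, 6, 7, 11]
Append remaining from left: [15]. Merged: [3, 5, 6, 7, 11, 15]

Final merged array: [3, 5, 6, 7, 11, 15]
Total comparisons: 5

The merged array is [3, 5, 6, 7, 11, 15], requiring 5 comparisons. The merge step runs in O(n) time where n is the total number of elements.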